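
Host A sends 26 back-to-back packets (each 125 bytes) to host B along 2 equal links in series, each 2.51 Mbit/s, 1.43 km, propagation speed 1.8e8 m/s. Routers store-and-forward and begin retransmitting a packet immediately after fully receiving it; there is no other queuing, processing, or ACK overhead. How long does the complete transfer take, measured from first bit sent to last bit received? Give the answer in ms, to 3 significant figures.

10.8 ms

Per-hop transmission t_tx = L/R = 1000/2510000 = 0.398406 ms.
Per-hop propagation t_prop = 1430/180000000 = 0.00794444 ms.
Pipeline fill: first packet needs 2·t_tx to clear all hops; remaining 25 packets each add one t_tx.
Total = (2+26-1)·t_tx + 2·t_prop = 27·0.398406 + 2·0.00794444 = 10.8 ms.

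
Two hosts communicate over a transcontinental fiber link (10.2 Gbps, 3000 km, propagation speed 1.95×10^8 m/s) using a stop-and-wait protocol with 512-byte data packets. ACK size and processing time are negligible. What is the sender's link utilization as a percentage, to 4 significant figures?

t_tx = L/R = 4096/10200000000 = 4.01569e-07 s.
t_prop = 3000000/195000000 = 0.0153846 s; RTT = 0.0307692 s.
Cycle = t_tx + RTT = 0.0307696 s.
Utilization = t_tx / cycle = 4.01569e-07/0.0307696 = 0.001305 %.

0.001305 %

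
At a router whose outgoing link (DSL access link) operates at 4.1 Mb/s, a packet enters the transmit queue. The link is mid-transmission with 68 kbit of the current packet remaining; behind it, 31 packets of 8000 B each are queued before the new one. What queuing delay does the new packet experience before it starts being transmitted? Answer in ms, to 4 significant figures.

500.5 ms

Each queued packet: L/R = 64000/4.1e+06 = 15.6098 ms.
31 queued → 483.902 ms.
Plus remaining 68000 bits of current packet: 16.5854 ms.
Queuing delay = 500.5 ms.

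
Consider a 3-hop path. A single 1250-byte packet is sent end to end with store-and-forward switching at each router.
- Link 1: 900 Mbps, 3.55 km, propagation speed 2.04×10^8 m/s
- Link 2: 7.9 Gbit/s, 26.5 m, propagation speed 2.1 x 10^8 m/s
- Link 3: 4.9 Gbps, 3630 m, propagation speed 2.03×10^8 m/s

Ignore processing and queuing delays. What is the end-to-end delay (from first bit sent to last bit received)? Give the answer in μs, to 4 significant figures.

49.83 μs

L = 1250 × 8 = 10000 bits.
Transmission delays (L/R per hop): 11.1111, 1.26582, 2.04082 μs; sum = 14.4178 μs.
Propagation delays (d/s per hop): 17.402, 0.12619, 17.8818 μs; sum = 35.4099 μs.
End-to-end = 49.83 μs.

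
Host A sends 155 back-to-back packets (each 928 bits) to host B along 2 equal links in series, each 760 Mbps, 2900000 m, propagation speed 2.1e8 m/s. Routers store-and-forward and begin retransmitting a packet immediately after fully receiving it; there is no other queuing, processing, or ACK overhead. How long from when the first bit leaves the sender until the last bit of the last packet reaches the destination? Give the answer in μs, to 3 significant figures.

Per-hop transmission t_tx = L/R = 928/760000000 = 1.22105 μs.
Per-hop propagation t_prop = 2900000/210000000 = 13809.5 μs.
Pipeline fill: first packet needs 2·t_tx to clear all hops; remaining 154 packets each add one t_tx.
Total = (2+155-1)·t_tx + 2·t_prop = 156·1.22105 + 2·13809.5 = 27800 μs.

27800 μs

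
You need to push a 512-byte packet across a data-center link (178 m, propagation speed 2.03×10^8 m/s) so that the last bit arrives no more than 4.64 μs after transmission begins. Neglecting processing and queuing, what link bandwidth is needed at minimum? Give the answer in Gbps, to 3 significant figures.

L = 4096 bits.
Propagation delay = 178 / 2.03e+08 = 0.876847 μs.
Transmission budget = 4.64 − 0.876847 = 3.76315 μs.
R ≥ L / t_tx = 4096 bits / 3.76315e-06 s = 1.09 Gbps.

1.09 Gbps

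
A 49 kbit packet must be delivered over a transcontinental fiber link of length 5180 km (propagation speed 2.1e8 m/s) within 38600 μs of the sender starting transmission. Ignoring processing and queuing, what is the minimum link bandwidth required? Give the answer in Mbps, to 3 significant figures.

3.52 Mbps

Propagation delay = 5180000 / 210000000 = 24666.7 μs.
Transmission budget = 38600 − 24666.7 = 13933.3 μs.
R ≥ L / t_tx = 49000 bits / 0.0139333 s = 3.52 Mbps.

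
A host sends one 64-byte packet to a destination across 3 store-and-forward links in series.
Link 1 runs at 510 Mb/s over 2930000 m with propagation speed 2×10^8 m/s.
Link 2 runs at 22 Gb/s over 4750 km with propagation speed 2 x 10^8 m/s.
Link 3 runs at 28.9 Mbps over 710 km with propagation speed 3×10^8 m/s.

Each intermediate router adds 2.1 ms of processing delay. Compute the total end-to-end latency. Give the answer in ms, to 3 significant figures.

45.0 ms

L = 64 × 8 = 512 bits.
Transmission delays (L/R per hop): 0.00100392, 2.32727e-05, 0.0177163 ms; sum = 0.0187435 ms.
Propagation delays (d/s per hop): 14.65, 23.75, 2.36667 ms; sum = 40.7667 ms.
Processing at 2 router(s): 2 × 2.1 ms = 4.2 ms.
End-to-end = 45.0 ms.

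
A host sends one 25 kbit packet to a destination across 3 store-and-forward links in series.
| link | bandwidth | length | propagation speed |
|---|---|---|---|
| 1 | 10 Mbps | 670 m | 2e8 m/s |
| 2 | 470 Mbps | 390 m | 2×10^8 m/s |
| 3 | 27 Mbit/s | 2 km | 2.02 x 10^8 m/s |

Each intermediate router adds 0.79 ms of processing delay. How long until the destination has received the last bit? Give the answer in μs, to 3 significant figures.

5070 μs

L = 25000 bits.
Transmission delays (L/R per hop): 2500, 53.1915, 925.926 μs; sum = 3479.12 μs.
Propagation delays (d/s per hop): 3.35, 1.95, 9.90099 μs; sum = 15.201 μs.
Processing at 2 router(s): 2 × 0.79 ms = 1580 μs.
End-to-end = 5070 μs.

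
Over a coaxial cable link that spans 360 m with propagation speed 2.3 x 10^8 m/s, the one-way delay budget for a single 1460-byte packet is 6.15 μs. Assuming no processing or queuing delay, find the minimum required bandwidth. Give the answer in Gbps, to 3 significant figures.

L = 11680 bits.
Propagation delay = 360 / 2.3e+08 = 1.56522 μs.
Transmission budget = 6.15 − 1.56522 = 4.58478 μs.
R ≥ L / t_tx = 11680 bits / 4.58478e-06 s = 2.55 Gbps.

2.55 Gbps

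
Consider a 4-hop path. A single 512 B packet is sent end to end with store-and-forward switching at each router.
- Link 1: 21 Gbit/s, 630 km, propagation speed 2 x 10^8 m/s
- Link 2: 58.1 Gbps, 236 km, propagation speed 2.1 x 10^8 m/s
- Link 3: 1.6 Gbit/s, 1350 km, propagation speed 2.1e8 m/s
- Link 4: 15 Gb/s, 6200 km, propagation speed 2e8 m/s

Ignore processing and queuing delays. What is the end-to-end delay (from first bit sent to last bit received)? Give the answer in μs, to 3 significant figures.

41700 μs

L = 512 × 8 = 4096 bits.
Transmission delays (L/R per hop): 0.195048, 0.0704991, 2.56, 0.273067 μs; sum = 3.09861 μs.
Propagation delays (d/s per hop): 3150, 1123.81, 6428.57, 31000 μs; sum = 41702.4 μs.
End-to-end = 41700 μs.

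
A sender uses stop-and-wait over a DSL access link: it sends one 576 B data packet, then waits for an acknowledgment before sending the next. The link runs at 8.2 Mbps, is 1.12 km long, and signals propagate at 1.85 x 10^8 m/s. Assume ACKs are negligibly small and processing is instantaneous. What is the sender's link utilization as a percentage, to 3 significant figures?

97.9 %

t_tx = L/R = 4608/8.2e+06 = 0.000561951 s.
t_prop = 1120/185000000 = 6.05405e-06 s; RTT = 1.21081e-05 s.
Cycle = t_tx + RTT = 0.000574059 s.
Utilization = t_tx / cycle = 0.000561951/0.000574059 = 97.9 %.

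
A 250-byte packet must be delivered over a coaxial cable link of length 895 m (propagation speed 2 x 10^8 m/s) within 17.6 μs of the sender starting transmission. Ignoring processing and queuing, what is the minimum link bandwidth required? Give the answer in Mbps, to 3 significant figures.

L = 2000 bits.
Propagation delay = 895 / 200000000 = 4.475 μs.
Transmission budget = 17.6 − 4.475 = 13.125 μs.
R ≥ L / t_tx = 2000 bits / 1.3125e-05 s = 152 Mbps.

152 Mbps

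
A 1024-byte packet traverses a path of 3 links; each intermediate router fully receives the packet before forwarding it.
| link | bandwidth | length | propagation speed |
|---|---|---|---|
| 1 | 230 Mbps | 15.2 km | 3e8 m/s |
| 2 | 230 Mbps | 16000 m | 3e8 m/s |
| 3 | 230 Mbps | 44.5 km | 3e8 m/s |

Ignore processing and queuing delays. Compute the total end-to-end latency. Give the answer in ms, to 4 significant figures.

L = 1024 × 8 = 8192 bits.
Transmission delay per hop = L/R = 8192/230000000 = 0.0356174 ms; 3 hops → 0.106852 ms.
Propagation delays (d/s per hop): 0.0506667, 0.0533333, 0.148333 ms; sum = 0.252333 ms.
End-to-end = 0.3592 ms.

0.3592 ms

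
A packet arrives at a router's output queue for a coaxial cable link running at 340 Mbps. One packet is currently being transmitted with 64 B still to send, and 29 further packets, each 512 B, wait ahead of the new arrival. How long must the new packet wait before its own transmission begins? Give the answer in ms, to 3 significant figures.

0.351 ms

Each queued packet: L/R = 4096/340000000 = 0.0120471 ms.
29 queued → 0.349365 ms.
Plus remaining 512 bits of current packet: 0.00150588 ms.
Queuing delay = 0.351 ms.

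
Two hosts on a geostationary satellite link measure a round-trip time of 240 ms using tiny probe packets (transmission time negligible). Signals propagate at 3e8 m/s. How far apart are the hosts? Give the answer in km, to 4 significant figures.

One-way propagation = RTT/2 = 120 ms.
d = s × t = 300000000 × 0.12 = 36000 km.

36000 km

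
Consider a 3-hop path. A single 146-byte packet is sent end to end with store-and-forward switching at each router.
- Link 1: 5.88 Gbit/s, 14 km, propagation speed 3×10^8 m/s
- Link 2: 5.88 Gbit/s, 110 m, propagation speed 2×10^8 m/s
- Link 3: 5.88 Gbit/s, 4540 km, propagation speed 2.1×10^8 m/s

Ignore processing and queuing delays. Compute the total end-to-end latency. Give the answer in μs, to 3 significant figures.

21700 μs

L = 146 × 8 = 1168 bits.
Transmission delay per hop = L/R = 1168/5880000000 = 0.198639 μs; 3 hops → 0.595918 μs.
Propagation delays (d/s per hop): 46.6667, 0.55, 21619 μs; sum = 21666.3 μs.
End-to-end = 21700 μs.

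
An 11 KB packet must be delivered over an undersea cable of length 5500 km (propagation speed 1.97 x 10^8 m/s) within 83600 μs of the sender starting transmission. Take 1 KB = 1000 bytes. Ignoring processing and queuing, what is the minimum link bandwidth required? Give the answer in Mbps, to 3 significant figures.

L = 88000 bits.
Propagation delay = 5500000 / 197000000 = 27918.8 μs.
Transmission budget = 83600 − 27918.8 = 55681.2 μs.
R ≥ L / t_tx = 88000 bits / 0.0556812 s = 1.58 Mbps.

1.58 Mbps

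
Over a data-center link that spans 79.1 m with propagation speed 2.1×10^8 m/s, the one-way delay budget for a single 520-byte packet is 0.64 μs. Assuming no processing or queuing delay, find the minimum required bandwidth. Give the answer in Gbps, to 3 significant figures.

15.8 Gbps

L = 4160 bits.
Propagation delay = 79.1 / 210000000 = 0.376667 μs.
Transmission budget = 0.64 − 0.376667 = 0.263333 μs.
R ≥ L / t_tx = 4160 bits / 2.63333e-07 s = 15.8 Gbps.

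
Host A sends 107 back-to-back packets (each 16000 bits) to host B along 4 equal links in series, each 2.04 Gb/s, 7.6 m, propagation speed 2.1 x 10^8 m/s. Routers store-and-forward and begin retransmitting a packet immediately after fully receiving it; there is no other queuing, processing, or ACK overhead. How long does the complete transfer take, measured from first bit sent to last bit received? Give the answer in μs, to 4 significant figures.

Per-hop transmission t_tx = L/R = 16000/2040000000 = 7.84314 μs.
Per-hop propagation t_prop = 7.6/210000000 = 0.0361905 μs.
Pipeline fill: first packet needs 4·t_tx to clear all hops; remaining 106 packets each add one t_tx.
Total = (4+107-1)·t_tx + 4·t_prop = 110·7.84314 + 4·0.0361905 = 862.9 μs.

862.9 μs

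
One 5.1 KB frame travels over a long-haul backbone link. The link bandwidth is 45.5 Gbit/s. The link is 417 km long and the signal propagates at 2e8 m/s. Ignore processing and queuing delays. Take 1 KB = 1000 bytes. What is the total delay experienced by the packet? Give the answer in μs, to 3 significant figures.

2090 μs

L = 40800 bits.
Transmission delay = L/R = 40800 / 45500000000 = 0.896703 μs.
Propagation delay = d/s = 417000 m / 200000000 m/s = 2085 μs.
Total = 2090 μs.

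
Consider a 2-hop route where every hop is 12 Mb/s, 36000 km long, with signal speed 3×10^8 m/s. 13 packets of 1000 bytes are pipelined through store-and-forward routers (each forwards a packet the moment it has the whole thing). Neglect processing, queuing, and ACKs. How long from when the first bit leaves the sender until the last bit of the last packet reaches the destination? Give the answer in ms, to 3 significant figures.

Per-hop transmission t_tx = L/R = 8000/12000000 = 0.666667 ms.
Per-hop propagation t_prop = 36000000/300000000 = 120 ms.
Pipeline fill: first packet needs 2·t_tx to clear all hops; remaining 12 packets each add one t_tx.
Total = (2+13-1)·t_tx + 2·t_prop = 14·0.666667 + 2·120 = 249 ms.

249 ms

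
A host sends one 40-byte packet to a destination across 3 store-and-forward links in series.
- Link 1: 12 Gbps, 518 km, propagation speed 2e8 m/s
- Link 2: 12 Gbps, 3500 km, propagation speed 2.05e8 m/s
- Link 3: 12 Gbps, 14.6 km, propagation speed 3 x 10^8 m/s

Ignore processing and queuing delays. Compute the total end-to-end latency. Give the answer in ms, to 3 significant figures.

L = 40 × 8 = 320 bits.
Transmission delay per hop = L/R = 320/12000000000 = 2.66667e-05 ms; 3 hops → 8e-05 ms.
Propagation delays (d/s per hop): 2.59, 17.0732, 0.0486667 ms; sum = 19.7118 ms.
End-to-end = 19.7 ms.

19.7 ms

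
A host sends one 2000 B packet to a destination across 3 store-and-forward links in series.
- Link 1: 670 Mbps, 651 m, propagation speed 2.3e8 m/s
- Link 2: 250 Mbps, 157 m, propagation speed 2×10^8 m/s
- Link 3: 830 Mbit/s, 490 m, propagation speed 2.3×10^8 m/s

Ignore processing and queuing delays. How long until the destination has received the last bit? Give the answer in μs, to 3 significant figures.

L = 2000 × 8 = 16000 bits.
Transmission delays (L/R per hop): 23.8806, 64, 19.2771 μs; sum = 107.158 μs.
Propagation delays (d/s per hop): 2.83043, 0.785, 2.13043 μs; sum = 5.74587 μs.
End-to-end = 113 μs.

113 μs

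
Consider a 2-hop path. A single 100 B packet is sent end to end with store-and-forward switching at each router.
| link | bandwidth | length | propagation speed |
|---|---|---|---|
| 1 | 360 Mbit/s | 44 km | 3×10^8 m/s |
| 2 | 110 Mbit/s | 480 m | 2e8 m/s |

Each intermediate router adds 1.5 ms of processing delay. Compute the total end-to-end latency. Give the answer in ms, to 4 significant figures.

L = 100 × 8 = 800 bits.
Transmission delays (L/R per hop): 0.00222222, 0.00727273 ms; sum = 0.00949495 ms.
Propagation delays (d/s per hop): 0.146667, 0.0024 ms; sum = 0.149067 ms.
Processing at 1 router(s): 1 × 1.5 ms = 1.5 ms.
End-to-end = 1.659 ms.

1.659 ms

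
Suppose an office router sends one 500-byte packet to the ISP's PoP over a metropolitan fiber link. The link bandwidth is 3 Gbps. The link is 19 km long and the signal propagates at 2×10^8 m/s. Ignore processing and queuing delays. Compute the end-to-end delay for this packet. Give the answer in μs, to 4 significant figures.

96.33 μs

L = 500 × 8 = 4000 bits.
Transmission delay = L/R = 4000 / 3000000000 = 1.33333 μs.
Propagation delay = d/s = 19000 m / 200000000 m/s = 95 μs.
Total = 96.33 μs.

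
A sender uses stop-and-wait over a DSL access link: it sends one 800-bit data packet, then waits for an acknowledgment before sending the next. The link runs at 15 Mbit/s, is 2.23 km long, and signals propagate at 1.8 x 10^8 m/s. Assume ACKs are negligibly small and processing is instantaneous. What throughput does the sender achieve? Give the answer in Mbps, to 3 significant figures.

t_tx = L/R = 800/15000000 = 5.33333e-05 s.
t_prop = 2230/180000000 = 1.23889e-05 s; RTT = 2.47778e-05 s.
Cycle = t_tx + RTT = 7.81111e-05 s.
Throughput = L / cycle = 800 / 7.81111e-05 = 10.2 Mbps.

10.2 Mbps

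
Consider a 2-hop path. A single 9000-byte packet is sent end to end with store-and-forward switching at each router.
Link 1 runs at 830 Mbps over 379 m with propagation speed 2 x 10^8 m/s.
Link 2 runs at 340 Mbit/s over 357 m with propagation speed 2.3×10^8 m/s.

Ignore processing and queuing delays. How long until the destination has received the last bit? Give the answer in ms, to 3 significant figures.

L = 9000 × 8 = 72000 bits.
Transmission delays (L/R per hop): 0.086747, 0.211765 ms; sum = 0.298512 ms.
Propagation delays (d/s per hop): 0.001895, 0.00155217 ms; sum = 0.00344717 ms.
End-to-end = 0.302 ms.

0.302 ms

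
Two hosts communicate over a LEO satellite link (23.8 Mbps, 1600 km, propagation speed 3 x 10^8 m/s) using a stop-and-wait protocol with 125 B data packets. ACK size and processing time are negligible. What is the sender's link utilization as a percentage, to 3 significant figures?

t_tx = L/R = 1000/23800000 = 4.20168e-05 s.
t_prop = 1600000/300000000 = 0.00533333 s; RTT = 0.0106667 s.
Cycle = t_tx + RTT = 0.0107087 s.
Utilization = t_tx / cycle = 4.20168e-05/0.0107087 = 0.392 %.

0.392 %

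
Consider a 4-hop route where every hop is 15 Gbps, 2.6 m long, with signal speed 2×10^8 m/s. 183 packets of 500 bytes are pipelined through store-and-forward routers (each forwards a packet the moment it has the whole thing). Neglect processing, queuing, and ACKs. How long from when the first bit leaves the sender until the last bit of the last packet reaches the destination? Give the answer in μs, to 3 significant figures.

49.7 μs

Per-hop transmission t_tx = L/R = 4000/15000000000 = 0.266667 μs.
Per-hop propagation t_prop = 2.6/200000000 = 0.013 μs.
Pipeline fill: first packet needs 4·t_tx to clear all hops; remaining 182 packets each add one t_tx.
Total = (4+183-1)·t_tx + 4·t_prop = 186·0.266667 + 4·0.013 = 49.7 μs.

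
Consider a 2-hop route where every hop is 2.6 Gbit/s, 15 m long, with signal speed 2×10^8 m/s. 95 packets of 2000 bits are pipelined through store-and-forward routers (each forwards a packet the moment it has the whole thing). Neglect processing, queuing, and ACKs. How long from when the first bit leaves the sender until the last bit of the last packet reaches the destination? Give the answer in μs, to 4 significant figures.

Per-hop transmission t_tx = L/R = 2000/2600000000 = 0.769231 μs.
Per-hop propagation t_prop = 15/200000000 = 0.075 μs.
Pipeline fill: first packet needs 2·t_tx to clear all hops; remaining 94 packets each add one t_tx.
Total = (2+95-1)·t_tx + 2·t_prop = 96·0.769231 + 2·0.075 = 74.00 μs.

74.00 μs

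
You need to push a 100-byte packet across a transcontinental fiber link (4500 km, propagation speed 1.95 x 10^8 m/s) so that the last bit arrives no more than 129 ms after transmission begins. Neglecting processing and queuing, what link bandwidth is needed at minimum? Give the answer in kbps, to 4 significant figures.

7.553 kbps

L = 800 bits.
Propagation delay = 4500000 / 195000000 = 23.0769 ms.
Transmission budget = 129 − 23.0769 = 105.923 ms.
R ≥ L / t_tx = 800 bits / 0.105923 s = 7.553 kbps.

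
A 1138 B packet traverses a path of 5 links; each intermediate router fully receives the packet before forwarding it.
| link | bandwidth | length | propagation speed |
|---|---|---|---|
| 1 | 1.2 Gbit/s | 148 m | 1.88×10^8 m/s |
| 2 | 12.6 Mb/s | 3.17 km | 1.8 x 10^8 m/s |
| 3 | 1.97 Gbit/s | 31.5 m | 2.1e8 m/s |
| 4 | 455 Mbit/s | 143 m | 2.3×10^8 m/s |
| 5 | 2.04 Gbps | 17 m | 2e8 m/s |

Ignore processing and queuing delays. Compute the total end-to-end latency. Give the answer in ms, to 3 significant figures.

L = 1138 × 8 = 9104 bits.
Transmission delays (L/R per hop): 0.00758667, 0.72254, 0.00462132, 0.0200088, 0.00446275 ms; sum = 0.759219 ms.
Propagation delays (d/s per hop): 0.000787234, 0.0176111, 0.00015, 0.000621739, 8.5e-05 ms; sum = 0.0192551 ms.
End-to-end = 0.778 ms.

0.778 ms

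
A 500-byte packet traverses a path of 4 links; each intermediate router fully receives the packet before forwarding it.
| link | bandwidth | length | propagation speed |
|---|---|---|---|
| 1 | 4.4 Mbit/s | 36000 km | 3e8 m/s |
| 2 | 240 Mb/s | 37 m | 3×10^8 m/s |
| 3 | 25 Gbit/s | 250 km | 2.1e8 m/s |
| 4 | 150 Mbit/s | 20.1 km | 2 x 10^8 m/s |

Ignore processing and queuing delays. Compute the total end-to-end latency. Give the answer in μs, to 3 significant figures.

122000 μs

L = 500 × 8 = 4000 bits.
Transmission delays (L/R per hop): 909.091, 16.6667, 0.16, 26.6667 μs; sum = 952.584 μs.
Propagation delays (d/s per hop): 120000, 0.123333, 1190.48, 100.5 μs; sum = 121291 μs.
End-to-end = 122000 μs.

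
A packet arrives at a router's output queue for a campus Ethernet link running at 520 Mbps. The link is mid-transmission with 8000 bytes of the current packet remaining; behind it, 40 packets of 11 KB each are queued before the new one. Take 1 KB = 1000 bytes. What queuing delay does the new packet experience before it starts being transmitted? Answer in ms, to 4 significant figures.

6.892 ms

Each queued packet: L/R = 88000/520000000 = 0.169231 ms.
40 queued → 6.76923 ms.
Plus remaining 64000 bits of current packet: 0.123077 ms.
Queuing delay = 6.892 ms.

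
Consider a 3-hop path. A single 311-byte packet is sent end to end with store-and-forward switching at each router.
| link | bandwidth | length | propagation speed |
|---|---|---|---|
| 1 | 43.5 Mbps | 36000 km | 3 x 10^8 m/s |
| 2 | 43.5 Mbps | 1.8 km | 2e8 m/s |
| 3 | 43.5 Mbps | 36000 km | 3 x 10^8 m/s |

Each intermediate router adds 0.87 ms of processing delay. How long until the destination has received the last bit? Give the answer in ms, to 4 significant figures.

241.9 ms

L = 311 × 8 = 2488 bits.
Transmission delay per hop = L/R = 2488/43500000 = 0.0571954 ms; 3 hops → 0.171586 ms.
Propagation delays (d/s per hop): 120, 0.009, 120 ms; sum = 240.009 ms.
Processing at 2 router(s): 2 × 0.87 ms = 1.74 ms.
End-to-end = 241.9 ms.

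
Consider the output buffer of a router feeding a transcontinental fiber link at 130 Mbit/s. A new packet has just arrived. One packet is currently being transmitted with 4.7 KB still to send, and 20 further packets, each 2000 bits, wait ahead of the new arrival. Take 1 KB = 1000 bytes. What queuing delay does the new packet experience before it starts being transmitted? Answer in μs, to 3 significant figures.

Each queued packet: L/R = 2000/130000000 = 15.3846 μs.
20 queued → 307.692 μs.
Plus remaining 37600 bits of current packet: 289.231 μs.
Queuing delay = 597 μs.

597 μs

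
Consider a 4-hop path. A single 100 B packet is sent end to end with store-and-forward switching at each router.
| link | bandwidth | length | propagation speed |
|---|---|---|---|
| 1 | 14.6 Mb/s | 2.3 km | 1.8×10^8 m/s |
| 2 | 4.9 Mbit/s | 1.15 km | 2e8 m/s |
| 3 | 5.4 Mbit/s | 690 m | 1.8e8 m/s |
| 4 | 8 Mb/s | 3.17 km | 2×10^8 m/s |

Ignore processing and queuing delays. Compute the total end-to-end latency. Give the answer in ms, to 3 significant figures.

L = 100 × 8 = 800 bits.
Transmission delays (L/R per hop): 0.0547945, 0.163265, 0.148148, 0.1 ms; sum = 0.466208 ms.
Propagation delays (d/s per hop): 0.0127778, 0.00575, 0.00383333, 0.01585 ms; sum = 0.0382111 ms.
End-to-end = 0.504 ms.

0.504 ms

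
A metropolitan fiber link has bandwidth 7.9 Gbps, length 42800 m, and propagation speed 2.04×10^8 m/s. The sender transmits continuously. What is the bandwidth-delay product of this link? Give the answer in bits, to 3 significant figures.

Propagation delay = 42800 / 204000000 = 0.000209804 s.
BDP = R × t_prop = 7900000000 × 0.000209804 = 1657450 bits.

1660000 bits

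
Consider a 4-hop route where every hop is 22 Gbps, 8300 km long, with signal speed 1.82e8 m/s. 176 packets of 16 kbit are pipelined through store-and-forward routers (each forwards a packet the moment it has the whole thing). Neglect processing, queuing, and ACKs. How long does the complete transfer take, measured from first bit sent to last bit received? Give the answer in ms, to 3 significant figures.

183 ms

Per-hop transmission t_tx = L/R = 16000/22000000000 = 0.000727273 ms.
Per-hop propagation t_prop = 8300000/182000000 = 45.6044 ms.
Pipeline fill: first packet needs 4·t_tx to clear all hops; remaining 175 packets each add one t_tx.
Total = (4+176-1)·t_tx + 4·t_prop = 179·0.000727273 + 4·45.6044 = 183 ms.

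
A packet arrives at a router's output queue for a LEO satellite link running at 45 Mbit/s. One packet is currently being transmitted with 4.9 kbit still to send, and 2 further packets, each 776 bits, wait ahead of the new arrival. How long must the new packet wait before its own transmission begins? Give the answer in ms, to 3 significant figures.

Each queued packet: L/R = 776/45000000 = 0.0172444 ms.
2 queued → 0.0344889 ms.
Plus remaining 4900 bits of current packet: 0.108889 ms.
Queuing delay = 0.143 ms.

0.143 ms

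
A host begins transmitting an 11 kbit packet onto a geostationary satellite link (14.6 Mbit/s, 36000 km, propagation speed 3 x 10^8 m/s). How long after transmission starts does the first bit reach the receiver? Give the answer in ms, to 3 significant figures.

120 ms

First bit experiences only propagation delay: d/s = 36000000/300000000 = 120 ms.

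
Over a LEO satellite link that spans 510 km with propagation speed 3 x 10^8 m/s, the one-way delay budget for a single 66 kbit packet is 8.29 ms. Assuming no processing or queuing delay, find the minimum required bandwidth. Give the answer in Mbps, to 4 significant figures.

Propagation delay = 510000 / 300000000 = 1.7 ms.
Transmission budget = 8.29 − 1.7 = 6.59 ms.
R ≥ L / t_tx = 66000 bits / 0.00659 s = 10.02 Mbps.

10.02 Mbps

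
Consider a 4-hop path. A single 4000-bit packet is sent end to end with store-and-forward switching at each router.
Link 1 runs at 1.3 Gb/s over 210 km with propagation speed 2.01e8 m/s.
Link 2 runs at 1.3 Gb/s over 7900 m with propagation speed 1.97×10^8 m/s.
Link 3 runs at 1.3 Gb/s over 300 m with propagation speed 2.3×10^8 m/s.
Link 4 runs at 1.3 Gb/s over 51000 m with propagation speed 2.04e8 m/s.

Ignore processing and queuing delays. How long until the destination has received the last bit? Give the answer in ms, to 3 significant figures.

Transmission delay per hop = L/R = 4000/1300000000 = 0.00307692 ms; 4 hops → 0.0123077 ms.
Propagation delays (d/s per hop): 1.04478, 0.0401015, 0.00130435, 0.25 ms; sum = 1.33618 ms.
End-to-end = 1.35 ms.

1.35 ms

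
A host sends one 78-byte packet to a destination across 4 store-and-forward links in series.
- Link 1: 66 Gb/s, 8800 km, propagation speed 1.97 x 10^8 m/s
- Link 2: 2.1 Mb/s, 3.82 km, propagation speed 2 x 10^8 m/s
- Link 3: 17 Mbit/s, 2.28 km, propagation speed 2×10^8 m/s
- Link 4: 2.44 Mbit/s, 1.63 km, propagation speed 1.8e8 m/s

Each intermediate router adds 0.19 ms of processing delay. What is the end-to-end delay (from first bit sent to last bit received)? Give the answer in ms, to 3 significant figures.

L = 78 × 8 = 624 bits.
Transmission delays (L/R per hop): 9.45455e-06, 0.297143, 0.0367059, 0.255738 ms; sum = 0.589596 ms.
Propagation delays (d/s per hop): 44.6701, 0.0191, 0.0114, 0.00905556 ms; sum = 44.7096 ms.
Processing at 3 router(s): 3 × 0.19 ms = 0.57 ms.
End-to-end = 45.9 ms.

45.9 ms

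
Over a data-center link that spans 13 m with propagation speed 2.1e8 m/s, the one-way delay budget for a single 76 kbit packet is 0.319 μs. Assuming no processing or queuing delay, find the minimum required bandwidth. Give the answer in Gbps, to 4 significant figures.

Propagation delay = 13 / 210000000 = 0.0619048 μs.
Transmission budget = 0.319 − 0.0619048 = 0.257095 μs.
R ≥ L / t_tx = 76000 bits / 2.57095e-07 s = 295.6 Gbps.

295.6 Gbps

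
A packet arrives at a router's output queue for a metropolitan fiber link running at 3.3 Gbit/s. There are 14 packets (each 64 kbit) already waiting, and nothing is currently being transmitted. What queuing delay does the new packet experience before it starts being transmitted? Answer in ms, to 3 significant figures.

0.272 ms

Each queued packet: L/R = 64000/3300000000 = 0.0193939 ms.
14 queued → 0.271515 ms.
Queuing delay = 0.272 ms.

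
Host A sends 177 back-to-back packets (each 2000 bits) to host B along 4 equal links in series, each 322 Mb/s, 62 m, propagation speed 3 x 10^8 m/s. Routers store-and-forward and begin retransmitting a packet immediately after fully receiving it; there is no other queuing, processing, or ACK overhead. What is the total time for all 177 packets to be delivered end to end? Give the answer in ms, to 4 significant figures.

Per-hop transmission t_tx = L/R = 2000/322000000 = 0.00621118 ms.
Per-hop propagation t_prop = 62/300000000 = 0.000206667 ms.
Pipeline fill: first packet needs 4·t_tx to clear all hops; remaining 176 packets each add one t_tx.
Total = (4+177-1)·t_tx + 4·t_prop = 180·0.00621118 + 4·0.000206667 = 1.119 ms.

1.119 ms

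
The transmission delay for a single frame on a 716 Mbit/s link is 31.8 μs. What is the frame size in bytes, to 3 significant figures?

L = R × t_tx = 716000000 b/s × 3.18e-05 s = 22768.8 bits.
In bytes: 22768.8 / 8 = 2850 bytes.

2850 bytes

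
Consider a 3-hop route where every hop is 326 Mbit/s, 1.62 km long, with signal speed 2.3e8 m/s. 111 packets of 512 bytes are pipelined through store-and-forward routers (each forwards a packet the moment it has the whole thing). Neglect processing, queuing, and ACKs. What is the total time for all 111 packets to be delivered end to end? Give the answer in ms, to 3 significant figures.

Per-hop transmission t_tx = L/R = 4096/326000000 = 0.0125644 ms.
Per-hop propagation t_prop = 1620/2.3e+08 = 0.00704348 ms.
Pipeline fill: first packet needs 3·t_tx to clear all hops; remaining 110 packets each add one t_tx.
Total = (3+111-1)·t_tx + 3·t_prop = 113·0.0125644 + 3·0.00704348 = 1.44 ms.

1.44 ms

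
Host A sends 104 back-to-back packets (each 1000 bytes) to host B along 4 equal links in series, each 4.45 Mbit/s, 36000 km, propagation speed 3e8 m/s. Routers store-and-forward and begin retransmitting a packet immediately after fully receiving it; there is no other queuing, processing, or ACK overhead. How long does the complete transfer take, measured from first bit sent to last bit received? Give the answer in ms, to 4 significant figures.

Per-hop transmission t_tx = L/R = 8000/4450000 = 1.79775 ms.
Per-hop propagation t_prop = 36000000/300000000 = 120 ms.
Pipeline fill: first packet needs 4·t_tx to clear all hops; remaining 103 packets each add one t_tx.
Total = (4+104-1)·t_tx + 4·t_prop = 107·1.79775 + 4·120 = 672.4 ms.

672.4 ms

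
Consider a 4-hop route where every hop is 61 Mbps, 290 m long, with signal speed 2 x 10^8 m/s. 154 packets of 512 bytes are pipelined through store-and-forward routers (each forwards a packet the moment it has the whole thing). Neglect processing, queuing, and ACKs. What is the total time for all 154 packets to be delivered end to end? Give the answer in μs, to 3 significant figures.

Per-hop transmission t_tx = L/R = 4096/61000000 = 67.1475 μs.
Per-hop propagation t_prop = 290/200000000 = 1.45 μs.
Pipeline fill: first packet needs 4·t_tx to clear all hops; remaining 153 packets each add one t_tx.
Total = (4+154-1)·t_tx + 4·t_prop = 157·67.1475 + 4·1.45 = 10500 μs.

10500 μs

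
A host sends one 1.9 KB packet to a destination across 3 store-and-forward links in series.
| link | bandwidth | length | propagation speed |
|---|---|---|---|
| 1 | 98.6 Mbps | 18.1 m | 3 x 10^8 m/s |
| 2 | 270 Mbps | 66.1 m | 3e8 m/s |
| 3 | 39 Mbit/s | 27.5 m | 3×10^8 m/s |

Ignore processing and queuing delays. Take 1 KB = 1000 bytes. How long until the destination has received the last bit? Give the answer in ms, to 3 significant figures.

0.601 ms

L = 15200 bits.
Transmission delays (L/R per hop): 0.154158, 0.0562963, 0.389744 ms; sum = 0.600198 ms.
Propagation delays (d/s per hop): 6.03333e-05, 0.000220333, 9.16667e-05 ms; sum = 0.000372333 ms.
End-to-end = 0.601 ms.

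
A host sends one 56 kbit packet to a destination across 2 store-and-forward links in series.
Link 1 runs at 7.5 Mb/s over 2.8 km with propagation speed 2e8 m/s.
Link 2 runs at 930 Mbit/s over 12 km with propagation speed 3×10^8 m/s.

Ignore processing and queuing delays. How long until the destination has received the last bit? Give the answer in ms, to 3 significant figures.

7.58 ms

L = 56000 bits.
Transmission delays (L/R per hop): 7.46667, 0.0602151 ms; sum = 7.52688 ms.
Propagation delays (d/s per hop): 0.014, 0.04 ms; sum = 0.054 ms.
End-to-end = 7.58 ms.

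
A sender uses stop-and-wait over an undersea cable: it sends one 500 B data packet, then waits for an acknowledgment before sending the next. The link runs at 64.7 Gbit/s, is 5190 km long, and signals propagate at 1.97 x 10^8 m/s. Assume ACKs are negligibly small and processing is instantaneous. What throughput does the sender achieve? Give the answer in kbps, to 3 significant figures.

t_tx = L/R = 4000/64700000000 = 6.18238e-08 s.
t_prop = 5190000/197000000 = 0.0263452 s; RTT = 0.0526904 s.
Cycle = t_tx + RTT = 0.0526904 s.
Throughput = L / cycle = 4000 / 0.0526904 = 75.9 kbps.

75.9 kbps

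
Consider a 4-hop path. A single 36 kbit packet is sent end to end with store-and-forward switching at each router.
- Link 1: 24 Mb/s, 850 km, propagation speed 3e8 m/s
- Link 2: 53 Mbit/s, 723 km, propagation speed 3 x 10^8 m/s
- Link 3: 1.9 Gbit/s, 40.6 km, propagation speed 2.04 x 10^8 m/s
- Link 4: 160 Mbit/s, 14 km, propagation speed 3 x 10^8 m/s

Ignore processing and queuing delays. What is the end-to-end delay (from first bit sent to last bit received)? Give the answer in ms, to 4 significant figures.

L = 36000 bits.
Transmission delays (L/R per hop): 1.5, 0.679245, 0.0189474, 0.225 ms; sum = 2.42319 ms.
Propagation delays (d/s per hop): 2.83333, 2.41, 0.19902, 0.0466667 ms; sum = 5.48902 ms.
End-to-end = 7.912 ms.

7.912 ms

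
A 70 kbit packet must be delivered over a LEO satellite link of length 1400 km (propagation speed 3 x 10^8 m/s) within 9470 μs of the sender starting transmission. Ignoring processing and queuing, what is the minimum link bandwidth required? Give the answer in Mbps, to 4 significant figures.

Propagation delay = 1400000 / 300000000 = 4666.67 μs.
Transmission budget = 9470 − 4666.67 = 4803.33 μs.
R ≥ L / t_tx = 70000 bits / 0.00480333 s = 14.57 Mbps.

14.57 Mbps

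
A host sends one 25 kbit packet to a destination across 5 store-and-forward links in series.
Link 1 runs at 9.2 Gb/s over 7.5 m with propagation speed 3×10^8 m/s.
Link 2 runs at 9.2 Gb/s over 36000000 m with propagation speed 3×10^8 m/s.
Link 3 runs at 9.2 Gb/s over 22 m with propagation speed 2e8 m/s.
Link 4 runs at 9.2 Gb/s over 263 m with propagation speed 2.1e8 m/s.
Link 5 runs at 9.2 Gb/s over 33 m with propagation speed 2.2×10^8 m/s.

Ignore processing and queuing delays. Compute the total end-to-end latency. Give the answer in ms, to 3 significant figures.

120 ms

L = 25000 bits.
Transmission delay per hop = L/R = 25000/9200000000 = 0.00271739 ms; 5 hops → 0.013587 ms.
Propagation delays (d/s per hop): 2.5e-05, 120, 0.00011, 0.00125238, 0.00015 ms; sum = 120.002 ms.
End-to-end = 120 ms.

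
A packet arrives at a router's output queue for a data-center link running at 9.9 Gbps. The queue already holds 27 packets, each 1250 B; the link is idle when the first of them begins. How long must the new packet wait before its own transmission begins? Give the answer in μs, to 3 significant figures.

Each queued packet: L/R = 10000/9900000000 = 1.0101 μs.
27 queued → 27.2727 μs.
Queuing delay = 27.3 μs.

27.3 μs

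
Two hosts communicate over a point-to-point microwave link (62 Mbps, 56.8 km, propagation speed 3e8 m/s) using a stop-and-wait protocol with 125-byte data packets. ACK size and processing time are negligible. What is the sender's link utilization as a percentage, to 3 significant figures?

t_tx = L/R = 1000/62000000 = 1.6129e-05 s.
t_prop = 56800/300000000 = 0.000189333 s; RTT = 0.000378667 s.
Cycle = t_tx + RTT = 0.000394796 s.
Utilization = t_tx / cycle = 1.6129e-05/0.000394796 = 4.09 %.

4.09 %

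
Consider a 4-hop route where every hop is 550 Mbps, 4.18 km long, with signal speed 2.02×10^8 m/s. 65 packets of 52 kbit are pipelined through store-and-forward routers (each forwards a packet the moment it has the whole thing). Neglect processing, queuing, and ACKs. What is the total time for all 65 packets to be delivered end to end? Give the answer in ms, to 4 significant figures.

Per-hop transmission t_tx = L/R = 52000/550000000 = 0.0945455 ms.
Per-hop propagation t_prop = 4180/202000000 = 0.0206931 ms.
Pipeline fill: first packet needs 4·t_tx to clear all hops; remaining 64 packets each add one t_tx.
Total = (4+65-1)·t_tx + 4·t_prop = 68·0.0945455 + 4·0.0206931 = 6.512 ms.

6.512 ms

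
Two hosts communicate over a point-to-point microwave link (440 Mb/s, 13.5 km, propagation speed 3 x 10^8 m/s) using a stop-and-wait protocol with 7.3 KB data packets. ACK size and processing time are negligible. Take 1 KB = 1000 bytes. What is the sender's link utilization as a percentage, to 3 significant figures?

t_tx = L/R = 58400/440000000 = 0.000132727 s.
t_prop = 13500/300000000 = 4.5e-05 s; RTT = 9e-05 s.
Cycle = t_tx + RTT = 0.000222727 s.
Utilization = t_tx / cycle = 0.000132727/0.000222727 = 59.6 %.

59.6 %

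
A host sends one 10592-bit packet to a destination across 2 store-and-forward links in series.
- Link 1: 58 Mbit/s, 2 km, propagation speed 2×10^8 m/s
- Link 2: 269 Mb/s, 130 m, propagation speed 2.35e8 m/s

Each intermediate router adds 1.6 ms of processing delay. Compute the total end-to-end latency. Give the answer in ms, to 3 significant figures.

1.83 ms

Transmission delays (L/R per hop): 0.182621, 0.0393755 ms; sum = 0.221996 ms.
Propagation delays (d/s per hop): 0.01, 0.000553191 ms; sum = 0.0105532 ms.
Processing at 1 router(s): 1 × 1.6 ms = 1.6 ms.
End-to-end = 1.83 ms.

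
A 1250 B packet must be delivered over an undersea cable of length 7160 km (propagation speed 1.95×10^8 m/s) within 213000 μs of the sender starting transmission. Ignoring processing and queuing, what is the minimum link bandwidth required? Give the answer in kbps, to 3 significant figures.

56.7 kbps

L = 10000 bits.
Propagation delay = 7160000 / 195000000 = 36717.9 μs.
Transmission budget = 213000 − 36717.9 = 176282 μs.
R ≥ L / t_tx = 10000 bits / 0.176282 s = 56.7 kbps.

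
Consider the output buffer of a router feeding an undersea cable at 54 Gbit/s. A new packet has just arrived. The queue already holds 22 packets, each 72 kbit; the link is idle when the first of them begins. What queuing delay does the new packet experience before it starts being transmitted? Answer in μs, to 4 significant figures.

Each queued packet: L/R = 72000/54000000000 = 1.33333 μs.
22 queued → 29.3333 μs.
Queuing delay = 29.33 μs.

29.33 μs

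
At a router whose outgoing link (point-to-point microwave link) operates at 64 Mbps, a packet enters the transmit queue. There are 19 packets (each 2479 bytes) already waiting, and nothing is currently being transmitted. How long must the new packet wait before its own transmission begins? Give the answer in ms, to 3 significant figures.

5.89 ms

Each queued packet: L/R = 19832/64000000 = 0.309875 ms.
19 queued → 5.88763 ms.
Queuing delay = 5.89 ms.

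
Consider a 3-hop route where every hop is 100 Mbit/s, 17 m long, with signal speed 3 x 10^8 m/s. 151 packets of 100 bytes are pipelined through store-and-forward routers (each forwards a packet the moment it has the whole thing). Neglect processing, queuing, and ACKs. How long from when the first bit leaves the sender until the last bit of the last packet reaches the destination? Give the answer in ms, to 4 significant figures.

Per-hop transmission t_tx = L/R = 800/100000000 = 0.008 ms.
Per-hop propagation t_prop = 17/300000000 = 5.66667e-05 ms.
Pipeline fill: first packet needs 3·t_tx to clear all hops; remaining 150 packets each add one t_tx.
Total = (3+151-1)·t_tx + 3·t_prop = 153·0.008 + 3·5.66667e-05 = 1.224 ms.

1.224 ms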